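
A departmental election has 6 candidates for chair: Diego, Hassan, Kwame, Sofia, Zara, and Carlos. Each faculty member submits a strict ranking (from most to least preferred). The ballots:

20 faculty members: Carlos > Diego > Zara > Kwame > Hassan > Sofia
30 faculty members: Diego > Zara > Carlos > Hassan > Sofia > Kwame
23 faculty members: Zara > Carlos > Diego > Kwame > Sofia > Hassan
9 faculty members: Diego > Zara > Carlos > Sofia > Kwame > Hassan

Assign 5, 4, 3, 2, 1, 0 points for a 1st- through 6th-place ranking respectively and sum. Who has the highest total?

Diego

Diego: 20·4 + 30·5 + 23·3 + 9·5 = 344
Hassan: 20·1 + 30·2 + 23·0 + 9·0 = 80
Kwame: 20·2 + 30·0 + 23·2 + 9·1 = 95
Sofia: 20·0 + 30·1 + 23·1 + 9·2 = 71
Zara: 20·3 + 30·4 + 23·5 + 9·4 = 331
Carlos: 20·5 + 30·3 + 23·4 + 9·3 = 309
Diego has the highest Borda score (344).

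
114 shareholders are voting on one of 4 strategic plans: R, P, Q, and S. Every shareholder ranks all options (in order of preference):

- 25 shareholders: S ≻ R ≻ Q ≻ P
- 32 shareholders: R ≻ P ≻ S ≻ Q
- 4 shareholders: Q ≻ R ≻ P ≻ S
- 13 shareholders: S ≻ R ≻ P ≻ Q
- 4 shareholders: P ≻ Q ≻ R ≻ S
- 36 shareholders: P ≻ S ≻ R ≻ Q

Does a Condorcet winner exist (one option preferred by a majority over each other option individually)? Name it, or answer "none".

none

Checking pairwise contests:
S beats R 74–40.
R beats P 74–40.
R beats Q 106–8.
P beats S 76–38.
Every option loses at least one head-to-head, so there is no Condorcet winner.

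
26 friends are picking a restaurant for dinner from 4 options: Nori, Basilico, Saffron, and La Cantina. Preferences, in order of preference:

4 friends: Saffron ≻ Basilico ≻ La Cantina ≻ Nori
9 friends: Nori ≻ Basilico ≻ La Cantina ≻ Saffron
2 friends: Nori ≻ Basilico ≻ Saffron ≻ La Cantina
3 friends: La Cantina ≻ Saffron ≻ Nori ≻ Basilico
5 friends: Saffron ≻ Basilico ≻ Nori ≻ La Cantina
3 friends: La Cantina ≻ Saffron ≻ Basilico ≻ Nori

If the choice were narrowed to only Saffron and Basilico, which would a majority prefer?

Voters preferring Saffron to Basilico: 15; preferring Basilico to Saffron: 11.
Saffron wins the head-to-head.

Saffron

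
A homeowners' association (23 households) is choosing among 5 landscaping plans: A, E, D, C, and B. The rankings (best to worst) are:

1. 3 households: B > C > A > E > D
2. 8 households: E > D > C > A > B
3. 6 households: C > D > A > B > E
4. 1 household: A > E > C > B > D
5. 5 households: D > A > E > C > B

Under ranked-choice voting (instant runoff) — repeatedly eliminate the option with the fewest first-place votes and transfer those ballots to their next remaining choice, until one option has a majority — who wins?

Round 1: A 1, E 8, D 5, C 6, B 3. Eliminate A.
Round 2: E 9, D 5, C 6, B 3. Eliminate B.
Round 3: E 9, D 5, C 9. Eliminate D.
Round 4: E 14, C 9. E has a majority.

E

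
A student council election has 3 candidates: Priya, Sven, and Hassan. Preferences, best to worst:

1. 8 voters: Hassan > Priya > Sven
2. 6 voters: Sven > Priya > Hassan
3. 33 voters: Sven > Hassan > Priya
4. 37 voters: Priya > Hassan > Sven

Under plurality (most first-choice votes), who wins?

Sven

First-place votes: Priya 37, Sven 39, Hassan 8.
Sven has the most first-place votes.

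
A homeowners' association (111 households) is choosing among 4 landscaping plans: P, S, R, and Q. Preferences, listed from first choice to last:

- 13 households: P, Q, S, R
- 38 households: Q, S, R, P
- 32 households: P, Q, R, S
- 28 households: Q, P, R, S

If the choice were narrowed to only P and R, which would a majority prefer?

Voters preferring P to R: 73; preferring R to P: 38.
P wins the head-to-head.

P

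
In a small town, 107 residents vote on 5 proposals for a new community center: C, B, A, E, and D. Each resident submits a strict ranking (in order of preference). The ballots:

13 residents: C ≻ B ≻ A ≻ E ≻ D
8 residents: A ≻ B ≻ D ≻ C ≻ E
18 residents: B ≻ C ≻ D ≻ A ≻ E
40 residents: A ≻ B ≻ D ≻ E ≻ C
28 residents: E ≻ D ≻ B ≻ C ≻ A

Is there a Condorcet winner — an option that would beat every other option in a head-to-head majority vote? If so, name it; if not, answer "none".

B vs C: 94–13 for B.
B vs A: 59–48 for B.
B vs E: 79–28 for B.
B vs D: 79–28 for B.
B beats every other option head-to-head.

B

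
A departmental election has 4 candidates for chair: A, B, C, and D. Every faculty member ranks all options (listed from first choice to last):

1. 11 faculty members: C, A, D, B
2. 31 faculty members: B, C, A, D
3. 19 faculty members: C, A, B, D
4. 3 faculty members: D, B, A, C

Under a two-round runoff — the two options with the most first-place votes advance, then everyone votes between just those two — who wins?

Round 1 first-place votes: A 0, B 31, C 30, D 3.
B and C advance.
Runoff: B is preferred to C by 34 voters; C by 30.
B wins the runoff.

B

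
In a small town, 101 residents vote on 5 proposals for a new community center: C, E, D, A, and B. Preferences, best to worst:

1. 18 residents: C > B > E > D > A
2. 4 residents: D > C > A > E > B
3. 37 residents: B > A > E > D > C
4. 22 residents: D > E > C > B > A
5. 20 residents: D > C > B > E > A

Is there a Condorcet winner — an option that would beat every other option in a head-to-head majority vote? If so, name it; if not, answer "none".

none

Checking pairwise contests:
E beats C 59–42.
B beats E 75–26.
E beats D 55–46.
C beats A 64–37.
C beats B 64–37.
Every option loses at least one head-to-head, so there is no Condorcet winner.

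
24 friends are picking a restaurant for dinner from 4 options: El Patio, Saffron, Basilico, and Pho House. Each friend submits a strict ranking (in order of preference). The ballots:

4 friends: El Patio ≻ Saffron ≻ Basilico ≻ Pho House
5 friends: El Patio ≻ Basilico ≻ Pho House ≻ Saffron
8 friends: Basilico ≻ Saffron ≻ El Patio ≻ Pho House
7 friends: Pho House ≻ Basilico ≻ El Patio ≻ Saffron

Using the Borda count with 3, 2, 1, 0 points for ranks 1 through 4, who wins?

El Patio: 4·3 + 5·3 + 8·1 + 7·1 = 42
Saffron: 4·2 + 5·0 + 8·2 + 7·0 = 24
Basilico: 4·1 + 5·2 + 8·3 + 7·2 = 52
Pho House: 4·0 + 5·1 + 8·0 + 7·3 = 26
Basilico has the highest Borda score (52).

Basilico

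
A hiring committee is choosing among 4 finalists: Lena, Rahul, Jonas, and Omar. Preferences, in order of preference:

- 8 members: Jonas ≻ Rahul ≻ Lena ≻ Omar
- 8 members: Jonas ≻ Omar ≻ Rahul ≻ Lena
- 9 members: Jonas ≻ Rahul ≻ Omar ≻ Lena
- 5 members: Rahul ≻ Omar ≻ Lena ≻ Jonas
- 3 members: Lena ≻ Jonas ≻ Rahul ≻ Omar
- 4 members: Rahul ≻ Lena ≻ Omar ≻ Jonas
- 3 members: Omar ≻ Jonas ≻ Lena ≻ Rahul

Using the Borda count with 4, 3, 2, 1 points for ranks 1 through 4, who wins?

Jonas

Lena: 8·2 + 8·1 + 9·1 + 5·2 + 3·4 + 4·3 + 3·2 = 73
Rahul: 8·3 + 8·2 + 9·3 + 5·4 + 3·2 + 4·4 + 3·1 = 112
Jonas: 8·4 + 8·4 + 9·4 + 5·1 + 3·3 + 4·1 + 3·3 = 127
Omar: 8·1 + 8·3 + 9·2 + 5·3 + 3·1 + 4·2 + 3·4 = 88
Jonas has the highest Borda score (127).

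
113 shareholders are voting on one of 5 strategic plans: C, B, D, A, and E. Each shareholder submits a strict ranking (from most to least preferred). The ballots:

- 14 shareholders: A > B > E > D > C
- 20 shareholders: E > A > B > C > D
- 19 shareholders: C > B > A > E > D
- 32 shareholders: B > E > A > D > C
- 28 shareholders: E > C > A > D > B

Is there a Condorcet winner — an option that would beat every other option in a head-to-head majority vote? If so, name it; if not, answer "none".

none

Checking pairwise contests:
B beats C 66–47.
A beats B 62–51.
C beats D 67–46.
E beats A 80–33.
B beats E 65–48.
Every option loses at least one head-to-head, so there is no Condorcet winner.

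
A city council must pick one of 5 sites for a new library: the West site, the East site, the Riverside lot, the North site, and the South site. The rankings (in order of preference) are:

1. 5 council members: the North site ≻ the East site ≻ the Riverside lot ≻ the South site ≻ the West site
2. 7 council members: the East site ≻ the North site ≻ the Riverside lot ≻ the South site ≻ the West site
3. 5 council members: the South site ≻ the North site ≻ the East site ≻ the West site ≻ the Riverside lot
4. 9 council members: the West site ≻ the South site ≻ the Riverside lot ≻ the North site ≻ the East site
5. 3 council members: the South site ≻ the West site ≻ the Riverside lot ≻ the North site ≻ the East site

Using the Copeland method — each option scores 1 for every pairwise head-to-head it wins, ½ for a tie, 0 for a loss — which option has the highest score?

the South site

the West site: beats the Riverside lot; loses to the East site, the North site, and the South site → score 1.
the East site: beats the West site and the Riverside lot; loses to the North site and the South site → score 2.
the Riverside lot: loses to the West site, the East site, the North site, and the South site → score 0.
the North site: beats the West site, the East site, and the Riverside lot; loses to the South site → score 3.
the South site: beats the West site, the East site, the Riverside lot, and the North site → score 4.
the South site has the best pairwise record.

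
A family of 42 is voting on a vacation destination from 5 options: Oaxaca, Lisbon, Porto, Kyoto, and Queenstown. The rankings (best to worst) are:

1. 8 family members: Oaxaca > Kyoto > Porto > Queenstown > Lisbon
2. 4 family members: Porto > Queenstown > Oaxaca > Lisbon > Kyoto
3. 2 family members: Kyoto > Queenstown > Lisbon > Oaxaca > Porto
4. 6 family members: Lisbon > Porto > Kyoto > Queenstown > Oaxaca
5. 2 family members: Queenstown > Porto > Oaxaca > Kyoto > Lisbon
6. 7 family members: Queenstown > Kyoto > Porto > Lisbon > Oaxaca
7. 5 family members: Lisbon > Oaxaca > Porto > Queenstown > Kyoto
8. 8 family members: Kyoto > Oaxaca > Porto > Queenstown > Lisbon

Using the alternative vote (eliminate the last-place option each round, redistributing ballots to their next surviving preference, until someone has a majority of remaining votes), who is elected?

Round 1: Oaxaca 8, Lisbon 11, Porto 4, Kyoto 10, Queenstown 9. Eliminate Porto.
Round 2: Oaxaca 8, Lisbon 11, Kyoto 10, Queenstown 13. Eliminate Oaxaca.
Round 3: Lisbon 11, Kyoto 18, Queenstown 13. Eliminate Lisbon.
Round 4: Kyoto 24, Queenstown 18. Kyoto has a majority.

Kyoto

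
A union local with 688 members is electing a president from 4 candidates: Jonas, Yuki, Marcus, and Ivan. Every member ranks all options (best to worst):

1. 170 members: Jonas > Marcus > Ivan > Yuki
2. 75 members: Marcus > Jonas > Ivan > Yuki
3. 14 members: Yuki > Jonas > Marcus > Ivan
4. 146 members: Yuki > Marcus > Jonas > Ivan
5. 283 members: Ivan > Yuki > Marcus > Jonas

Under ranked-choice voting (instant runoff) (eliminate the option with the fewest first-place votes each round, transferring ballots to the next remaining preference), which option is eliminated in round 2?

Yuki

Round 1: Jonas 170, Yuki 160, Marcus 75, Ivan 283. Eliminate Marcus.
Round 2: Jonas 245, Yuki 160, Ivan 283. Eliminate Yuki.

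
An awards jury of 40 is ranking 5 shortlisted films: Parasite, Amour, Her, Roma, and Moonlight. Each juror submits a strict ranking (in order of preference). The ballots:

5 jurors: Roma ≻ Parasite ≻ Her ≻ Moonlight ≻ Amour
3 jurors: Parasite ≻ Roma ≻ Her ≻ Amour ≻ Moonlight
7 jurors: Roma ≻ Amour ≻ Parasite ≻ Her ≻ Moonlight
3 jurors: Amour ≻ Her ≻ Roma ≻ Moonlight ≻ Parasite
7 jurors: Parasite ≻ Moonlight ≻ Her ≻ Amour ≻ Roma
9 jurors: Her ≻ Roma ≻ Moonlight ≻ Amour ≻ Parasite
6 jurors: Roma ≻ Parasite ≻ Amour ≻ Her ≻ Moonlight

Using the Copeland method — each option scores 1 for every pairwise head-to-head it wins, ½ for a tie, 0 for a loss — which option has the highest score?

Parasite: beats Amour, Her, and Moonlight; loses to Roma → score 3.
Amour: loses to Parasite, Her, Roma, and Moonlight → score 0.
Her: beats Amour and Moonlight; loses to Parasite and Roma → score 2.
Roma: beats Parasite, Amour, Her, and Moonlight → score 4.
Moonlight: beats Amour; loses to Parasite, Her, and Roma → score 1.
Roma has the best pairwise record.

Roma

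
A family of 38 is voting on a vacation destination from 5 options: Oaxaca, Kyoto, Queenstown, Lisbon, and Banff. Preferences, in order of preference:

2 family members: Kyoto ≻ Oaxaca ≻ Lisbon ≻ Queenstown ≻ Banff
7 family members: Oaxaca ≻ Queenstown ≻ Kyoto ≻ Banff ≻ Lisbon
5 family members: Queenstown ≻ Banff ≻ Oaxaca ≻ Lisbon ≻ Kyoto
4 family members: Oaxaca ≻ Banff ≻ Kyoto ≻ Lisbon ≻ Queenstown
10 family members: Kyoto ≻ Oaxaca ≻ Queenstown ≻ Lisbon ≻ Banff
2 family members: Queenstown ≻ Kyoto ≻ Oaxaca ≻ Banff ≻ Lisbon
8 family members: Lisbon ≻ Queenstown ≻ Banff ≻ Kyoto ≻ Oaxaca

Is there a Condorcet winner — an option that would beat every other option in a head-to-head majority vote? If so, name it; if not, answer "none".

Checking pairwise contests:
Kyoto beats Oaxaca 22–16.
Queenstown beats Kyoto 22–16.
Oaxaca beats Queenstown 23–15.
Oaxaca beats Lisbon 30–8.
Oaxaca beats Banff 25–13.
Every option loses at least one head-to-head, so there is no Condorcet winner.

none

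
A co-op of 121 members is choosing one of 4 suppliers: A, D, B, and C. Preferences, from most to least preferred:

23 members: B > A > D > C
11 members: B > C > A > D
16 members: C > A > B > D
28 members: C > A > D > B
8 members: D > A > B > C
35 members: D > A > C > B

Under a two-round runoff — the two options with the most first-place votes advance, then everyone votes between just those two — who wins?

Round 1 first-place votes: A 0, D 43, B 34, C 44.
C and D advance.
Runoff: C is preferred to D by 55 voters; D by 66.
D wins the runoff.

D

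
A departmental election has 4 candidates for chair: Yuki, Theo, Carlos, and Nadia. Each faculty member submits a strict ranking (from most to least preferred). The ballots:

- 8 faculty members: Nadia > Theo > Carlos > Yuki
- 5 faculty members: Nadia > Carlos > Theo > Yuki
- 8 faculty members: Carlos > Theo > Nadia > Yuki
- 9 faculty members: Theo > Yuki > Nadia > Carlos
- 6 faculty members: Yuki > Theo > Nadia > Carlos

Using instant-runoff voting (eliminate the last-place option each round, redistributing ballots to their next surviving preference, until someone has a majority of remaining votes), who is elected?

Round 1: Yuki 6, Theo 9, Carlos 8, Nadia 13. Eliminate Yuki.
Round 2: Theo 15, Carlos 8, Nadia 13. Eliminate Carlos.
Round 3: Theo 23, Nadia 13. Theo has a majority.

Theo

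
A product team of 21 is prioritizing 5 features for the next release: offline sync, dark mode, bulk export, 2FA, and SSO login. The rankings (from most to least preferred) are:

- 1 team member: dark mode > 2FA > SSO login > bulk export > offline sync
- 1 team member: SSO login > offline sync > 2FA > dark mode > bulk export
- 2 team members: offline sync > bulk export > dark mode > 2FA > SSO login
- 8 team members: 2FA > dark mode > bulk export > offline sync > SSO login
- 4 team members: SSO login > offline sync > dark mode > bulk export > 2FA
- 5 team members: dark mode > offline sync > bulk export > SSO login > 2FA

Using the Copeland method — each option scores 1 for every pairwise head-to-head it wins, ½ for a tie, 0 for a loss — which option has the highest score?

offline sync: beats bulk export, 2FA, and SSO login; loses to dark mode → score 3.
dark mode: beats offline sync, bulk export, 2FA, and SSO login → score 4.
bulk export: beats 2FA and SSO login; loses to offline sync and dark mode → score 2.
2FA: beats SSO login; loses to offline sync, dark mode, and bulk export → score 1.
SSO login: loses to offline sync, dark mode, bulk export, and 2FA → score 0.
dark mode has the best pairwise record.

dark mode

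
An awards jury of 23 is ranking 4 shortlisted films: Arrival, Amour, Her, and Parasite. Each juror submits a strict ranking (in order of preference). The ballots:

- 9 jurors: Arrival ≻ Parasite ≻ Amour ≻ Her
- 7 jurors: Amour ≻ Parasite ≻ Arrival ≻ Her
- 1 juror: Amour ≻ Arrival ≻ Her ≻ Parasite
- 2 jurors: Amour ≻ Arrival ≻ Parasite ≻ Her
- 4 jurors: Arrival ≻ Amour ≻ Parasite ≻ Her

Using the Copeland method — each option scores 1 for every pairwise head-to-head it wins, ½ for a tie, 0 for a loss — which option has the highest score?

Arrival: beats Amour, Her, and Parasite → score 3.
Amour: beats Her and Parasite; loses to Arrival → score 2.
Her: loses to Arrival, Amour, and Parasite → score 0.
Parasite: beats Her; loses to Arrival and Amour → score 1.
Arrival has the best pairwise record.

Arrival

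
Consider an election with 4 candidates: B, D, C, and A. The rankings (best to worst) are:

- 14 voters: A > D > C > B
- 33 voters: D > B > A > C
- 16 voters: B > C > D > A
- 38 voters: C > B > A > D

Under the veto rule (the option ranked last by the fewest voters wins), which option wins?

B

Last-place votes: B 14, D 38, C 33, A 16.
B is ranked last by the fewest voters, so B wins.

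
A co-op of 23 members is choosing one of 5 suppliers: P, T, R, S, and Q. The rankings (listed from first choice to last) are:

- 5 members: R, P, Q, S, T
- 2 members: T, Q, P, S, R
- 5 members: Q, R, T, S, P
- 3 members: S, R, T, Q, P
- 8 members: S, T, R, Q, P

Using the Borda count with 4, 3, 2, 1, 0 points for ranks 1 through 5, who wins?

R

P: 5·3 + 2·2 + 5·0 + 3·0 + 8·0 = 19
T: 5·0 + 2·4 + 5·2 + 3·2 + 8·3 = 48
R: 5·4 + 2·0 + 5·3 + 3·3 + 8·2 = 60
S: 5·1 + 2·1 + 5·1 + 3·4 + 8·4 = 56
Q: 5·2 + 2·3 + 5·4 + 3·1 + 8·1 = 47
R has the highest Borda score (60).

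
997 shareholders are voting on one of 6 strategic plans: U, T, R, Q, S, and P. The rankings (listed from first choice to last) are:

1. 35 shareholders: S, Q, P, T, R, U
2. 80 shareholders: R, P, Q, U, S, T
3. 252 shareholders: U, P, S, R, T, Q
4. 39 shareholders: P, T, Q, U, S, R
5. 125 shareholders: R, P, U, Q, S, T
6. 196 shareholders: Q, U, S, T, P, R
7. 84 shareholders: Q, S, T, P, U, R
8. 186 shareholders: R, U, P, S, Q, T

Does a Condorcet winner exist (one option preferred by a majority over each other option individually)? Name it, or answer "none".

U

U vs T: 839–158 for U.
U vs R: 571–426 for U.
U vs Q: 563–434 for U.
U vs S: 878–119 for U.
U vs P: 634–363 for U.
U beats every other option head-to-head.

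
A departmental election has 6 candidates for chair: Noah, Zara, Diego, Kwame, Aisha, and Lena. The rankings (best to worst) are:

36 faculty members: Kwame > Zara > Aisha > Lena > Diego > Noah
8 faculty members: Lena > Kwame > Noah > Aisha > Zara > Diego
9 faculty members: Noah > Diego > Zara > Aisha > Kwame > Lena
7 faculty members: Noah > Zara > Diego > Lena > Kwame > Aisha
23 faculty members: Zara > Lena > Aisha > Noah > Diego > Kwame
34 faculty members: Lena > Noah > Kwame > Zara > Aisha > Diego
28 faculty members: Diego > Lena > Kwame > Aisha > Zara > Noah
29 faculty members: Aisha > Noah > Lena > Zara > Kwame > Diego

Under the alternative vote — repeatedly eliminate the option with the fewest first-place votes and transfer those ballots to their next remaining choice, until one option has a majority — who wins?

Lena

Round 1: Noah 16, Zara 23, Diego 28, Kwame 36, Aisha 29, Lena 42. Eliminate Noah.
Round 2: Zara 30, Diego 37, Kwame 36, Aisha 29, Lena 42. Eliminate Aisha.
Round 3: Zara 30, Diego 37, Kwame 36, Lena 71. Eliminate Zara.
Round 4: Diego 44, Kwame 36, Lena 94. Lena has a majority.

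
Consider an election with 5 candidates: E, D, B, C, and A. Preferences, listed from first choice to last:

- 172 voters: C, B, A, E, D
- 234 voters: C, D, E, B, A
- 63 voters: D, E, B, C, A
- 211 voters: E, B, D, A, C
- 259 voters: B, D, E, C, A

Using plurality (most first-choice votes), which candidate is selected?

First-place votes: E 211, D 63, B 259, C 406, A 0.
C has the most first-place votes.

C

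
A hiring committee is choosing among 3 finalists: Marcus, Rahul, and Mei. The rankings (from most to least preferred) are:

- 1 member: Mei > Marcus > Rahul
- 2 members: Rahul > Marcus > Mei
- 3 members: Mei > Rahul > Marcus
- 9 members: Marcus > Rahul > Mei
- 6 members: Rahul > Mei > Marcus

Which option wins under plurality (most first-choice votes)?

First-place votes: Marcus 9, Rahul 8, Mei 4.
Marcus has the most first-place votes.

Marcus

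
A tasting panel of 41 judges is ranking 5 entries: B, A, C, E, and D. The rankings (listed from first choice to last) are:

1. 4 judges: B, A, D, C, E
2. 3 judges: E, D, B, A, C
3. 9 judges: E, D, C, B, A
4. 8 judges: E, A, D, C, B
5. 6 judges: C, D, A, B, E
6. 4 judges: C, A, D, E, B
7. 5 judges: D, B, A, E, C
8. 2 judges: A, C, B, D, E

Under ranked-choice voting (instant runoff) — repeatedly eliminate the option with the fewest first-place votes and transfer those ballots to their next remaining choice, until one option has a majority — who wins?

Round 1: B 4, A 2, C 10, E 20, D 5. Eliminate A.
Round 2: B 4, C 12, E 20, D 5. Eliminate B.
Round 3: C 12, E 20, D 9. Eliminate D.
Round 4: C 16, E 25. E has a majority.

E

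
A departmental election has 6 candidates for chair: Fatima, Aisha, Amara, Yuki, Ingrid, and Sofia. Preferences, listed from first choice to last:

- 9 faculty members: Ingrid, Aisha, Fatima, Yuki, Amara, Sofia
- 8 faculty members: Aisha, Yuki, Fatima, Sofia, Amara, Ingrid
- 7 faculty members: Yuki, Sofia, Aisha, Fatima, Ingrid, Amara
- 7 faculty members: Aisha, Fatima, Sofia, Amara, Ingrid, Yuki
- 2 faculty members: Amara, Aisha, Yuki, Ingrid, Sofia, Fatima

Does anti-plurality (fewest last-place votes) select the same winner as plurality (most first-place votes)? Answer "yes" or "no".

Anti-plurality — last-place votes: Fatima 2, Aisha 0, Amara 7, Yuki 7, Ingrid 8, Sofia 9. Winner: Aisha.
Plurality — first-place votes: Fatima 0, Aisha 15, Amara 2, Yuki 7, Ingrid 9, Sofia 0. Winner: Aisha.
The two methods agree.

yes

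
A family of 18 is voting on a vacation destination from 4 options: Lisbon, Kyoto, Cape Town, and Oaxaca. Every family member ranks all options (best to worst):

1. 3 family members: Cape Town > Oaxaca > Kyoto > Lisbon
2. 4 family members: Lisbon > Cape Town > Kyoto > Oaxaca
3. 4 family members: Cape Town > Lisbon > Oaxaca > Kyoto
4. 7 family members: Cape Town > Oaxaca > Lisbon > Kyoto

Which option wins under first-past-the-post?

Cape Town

First-place votes: Lisbon 4, Kyoto 0, Cape Town 14, Oaxaca 0.
Cape Town has the most first-place votes.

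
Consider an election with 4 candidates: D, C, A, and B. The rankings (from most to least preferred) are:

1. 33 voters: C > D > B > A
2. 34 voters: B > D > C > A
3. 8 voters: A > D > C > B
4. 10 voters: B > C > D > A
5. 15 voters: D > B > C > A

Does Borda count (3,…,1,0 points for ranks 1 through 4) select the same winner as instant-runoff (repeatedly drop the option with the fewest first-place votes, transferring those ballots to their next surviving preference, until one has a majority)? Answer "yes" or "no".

no

Borda — scores: D 205, C 176, A 24, B 195. Winner: D.
Instant-runoff — R1 D 15, C 33, A 8, B 44 (A out); R2 D 23, C 33, B 44 (D out); R3 C 41, B 59 (B winner). Winner: B.
The two methods disagree.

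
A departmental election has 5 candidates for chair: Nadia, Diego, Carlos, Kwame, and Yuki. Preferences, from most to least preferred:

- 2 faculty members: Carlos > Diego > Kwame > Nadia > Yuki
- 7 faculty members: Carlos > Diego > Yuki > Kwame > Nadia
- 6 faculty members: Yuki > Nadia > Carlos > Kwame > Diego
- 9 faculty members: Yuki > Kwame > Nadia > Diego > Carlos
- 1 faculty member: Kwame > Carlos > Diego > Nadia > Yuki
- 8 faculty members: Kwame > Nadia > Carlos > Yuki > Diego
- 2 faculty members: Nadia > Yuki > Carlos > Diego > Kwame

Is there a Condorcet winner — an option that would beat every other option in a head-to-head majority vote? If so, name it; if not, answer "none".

Checking pairwise contests:
Kwame beats Nadia 27–8.
Nadia beats Diego 25–10.
Nadia beats Carlos 25–10.
Yuki beats Kwame 24–11.
Carlos beats Yuki 18–17.
Every option loses at least one head-to-head, so there is no Condorcet winner.

none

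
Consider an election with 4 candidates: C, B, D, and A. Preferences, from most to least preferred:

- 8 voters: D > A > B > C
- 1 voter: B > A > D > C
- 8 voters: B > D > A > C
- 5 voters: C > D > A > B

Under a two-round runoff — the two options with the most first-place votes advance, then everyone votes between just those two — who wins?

D

Round 1 first-place votes: C 5, B 9, D 8, A 0.
B and D advance.
Runoff: B is preferred to D by 9 voters; D by 13.
D wins the runoff.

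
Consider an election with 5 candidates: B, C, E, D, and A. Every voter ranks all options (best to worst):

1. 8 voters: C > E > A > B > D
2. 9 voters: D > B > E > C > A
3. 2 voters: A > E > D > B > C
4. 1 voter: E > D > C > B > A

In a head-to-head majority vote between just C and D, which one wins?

Voters preferring C to D: 8; preferring D to C: 12.
D wins the head-to-head.

D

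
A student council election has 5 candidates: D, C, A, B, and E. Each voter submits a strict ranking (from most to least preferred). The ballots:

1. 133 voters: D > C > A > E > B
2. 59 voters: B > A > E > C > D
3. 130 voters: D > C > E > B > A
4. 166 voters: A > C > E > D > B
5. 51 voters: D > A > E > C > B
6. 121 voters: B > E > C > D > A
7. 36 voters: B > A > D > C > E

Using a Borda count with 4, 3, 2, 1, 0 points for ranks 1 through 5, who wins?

D: 133·4 + 59·0 + 130·4 + 166·1 + 51·4 + 121·1 + 36·2 = 1615
C: 133·3 + 59·1 + 130·3 + 166·3 + 51·1 + 121·2 + 36·1 = 1675
A: 133·2 + 59·3 + 130·0 + 166·4 + 51·3 + 121·0 + 36·3 = 1368
B: 133·0 + 59·4 + 130·1 + 166·0 + 51·0 + 121·4 + 36·4 = 994
E: 133·1 + 59·2 + 130·2 + 166·2 + 51·2 + 121·3 + 36·0 = 1308
C has the highest Borda score (1675).

C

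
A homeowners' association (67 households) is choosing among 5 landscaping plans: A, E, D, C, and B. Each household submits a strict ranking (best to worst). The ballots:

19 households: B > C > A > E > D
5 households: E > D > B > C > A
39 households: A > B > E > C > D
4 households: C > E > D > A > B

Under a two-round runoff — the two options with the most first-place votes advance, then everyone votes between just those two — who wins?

Round 1 first-place votes: A 39, E 5, D 0, C 4, B 19.
A and B advance.
Runoff: A is preferred to B by 43 voters; B by 24.
A wins the runoff.

A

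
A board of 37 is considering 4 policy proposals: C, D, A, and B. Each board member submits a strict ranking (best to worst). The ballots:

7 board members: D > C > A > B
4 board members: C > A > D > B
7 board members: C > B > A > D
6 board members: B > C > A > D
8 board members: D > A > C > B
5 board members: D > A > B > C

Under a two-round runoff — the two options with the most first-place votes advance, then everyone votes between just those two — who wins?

D

Round 1 first-place votes: C 11, D 20, A 0, B 6.
D and C advance.
Runoff: D is preferred to C by 20 voters; C by 17.
D wins the runoff.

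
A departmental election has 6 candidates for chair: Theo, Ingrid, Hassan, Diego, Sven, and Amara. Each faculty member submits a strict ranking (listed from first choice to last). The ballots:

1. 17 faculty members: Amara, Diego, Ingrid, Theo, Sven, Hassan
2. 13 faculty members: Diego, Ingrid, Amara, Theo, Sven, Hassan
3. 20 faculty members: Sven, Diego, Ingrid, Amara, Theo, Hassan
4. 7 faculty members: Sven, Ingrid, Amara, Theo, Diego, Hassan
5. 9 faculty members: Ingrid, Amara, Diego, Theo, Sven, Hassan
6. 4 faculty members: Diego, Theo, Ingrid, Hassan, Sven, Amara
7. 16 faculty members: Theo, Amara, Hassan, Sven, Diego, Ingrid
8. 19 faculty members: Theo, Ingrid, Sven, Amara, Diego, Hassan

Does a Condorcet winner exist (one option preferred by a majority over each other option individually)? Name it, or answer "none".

none

Checking pairwise contests:
Ingrid beats Theo 66–39.
Diego beats Ingrid 70–35.
Theo beats Hassan 105–0.
Sven beats Diego 62–43.
Theo beats Sven 78–27.
Ingrid beats Amara 72–33.
Every option loses at least one head-to-head, so there is no Condorcet winner.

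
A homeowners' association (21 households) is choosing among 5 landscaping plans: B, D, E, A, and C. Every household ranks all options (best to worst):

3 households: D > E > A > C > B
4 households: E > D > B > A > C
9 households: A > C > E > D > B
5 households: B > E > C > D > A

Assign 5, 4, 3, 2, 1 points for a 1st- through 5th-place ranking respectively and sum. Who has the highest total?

E

B: 3·1 + 4·3 + 9·1 + 5·5 = 49
D: 3·5 + 4·4 + 9·2 + 5·2 = 59
E: 3·4 + 4·5 + 9·3 + 5·4 = 79
A: 3·3 + 4·2 + 9·5 + 5·1 = 67
C: 3·2 + 4·1 + 9·4 + 5·3 = 61
E has the highest Borda score (79).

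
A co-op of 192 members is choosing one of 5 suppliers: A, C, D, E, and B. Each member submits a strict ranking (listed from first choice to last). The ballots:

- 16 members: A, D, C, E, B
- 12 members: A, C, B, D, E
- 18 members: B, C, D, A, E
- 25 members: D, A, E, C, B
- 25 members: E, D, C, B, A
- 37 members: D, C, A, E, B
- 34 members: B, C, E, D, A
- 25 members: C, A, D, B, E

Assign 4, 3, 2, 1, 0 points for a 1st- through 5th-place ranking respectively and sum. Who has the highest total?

A: 16·4 + 12·4 + 18·1 + 25·3 + 25·0 + 37·2 + 34·0 + 25·3 = 354
C: 16·2 + 12·3 + 18·3 + 25·1 + 25·2 + 37·3 + 34·3 + 25·4 = 510
D: 16·3 + 12·1 + 18·2 + 25·4 + 25·3 + 37·4 + 34·1 + 25·2 = 503
E: 16·1 + 12·0 + 18·0 + 25·2 + 25·4 + 37·1 + 34·2 + 25·0 = 271
B: 16·0 + 12·2 + 18·4 + 25·0 + 25·1 + 37·0 + 34·4 + 25·1 = 282
C has the highest Borda score (510).

C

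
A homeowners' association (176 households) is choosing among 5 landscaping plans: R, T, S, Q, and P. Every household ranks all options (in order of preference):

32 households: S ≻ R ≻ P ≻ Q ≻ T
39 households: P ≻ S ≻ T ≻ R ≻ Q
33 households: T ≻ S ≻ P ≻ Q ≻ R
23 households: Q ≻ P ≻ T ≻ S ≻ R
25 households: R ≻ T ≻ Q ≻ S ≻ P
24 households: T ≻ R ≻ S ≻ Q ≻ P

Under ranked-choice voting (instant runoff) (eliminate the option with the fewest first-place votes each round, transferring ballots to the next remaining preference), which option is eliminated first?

Q

Round 1: R 25, T 57, S 32, Q 23, P 39. Eliminate Q.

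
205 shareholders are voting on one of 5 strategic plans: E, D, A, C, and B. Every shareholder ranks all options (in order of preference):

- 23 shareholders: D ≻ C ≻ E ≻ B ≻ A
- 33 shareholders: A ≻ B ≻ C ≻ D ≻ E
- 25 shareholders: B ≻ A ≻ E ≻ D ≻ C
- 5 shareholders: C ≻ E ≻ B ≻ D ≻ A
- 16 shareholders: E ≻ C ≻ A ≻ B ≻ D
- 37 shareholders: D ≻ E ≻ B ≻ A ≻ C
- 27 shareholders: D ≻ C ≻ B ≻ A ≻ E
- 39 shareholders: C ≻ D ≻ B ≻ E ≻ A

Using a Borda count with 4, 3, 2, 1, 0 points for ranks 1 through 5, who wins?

D

E: 23·2 + 33·0 + 25·2 + 5·3 + 16·4 + 37·3 + 27·0 + 39·1 = 325
D: 23·4 + 33·1 + 25·1 + 5·1 + 16·0 + 37·4 + 27·4 + 39·3 = 528
A: 23·0 + 33·4 + 25·3 + 5·0 + 16·2 + 37·1 + 27·1 + 39·0 = 303
C: 23·3 + 33·2 + 25·0 + 5·4 + 16·3 + 37·0 + 27·3 + 39·4 = 440
B: 23·1 + 33·3 + 25·4 + 5·2 + 16·1 + 37·2 + 27·2 + 39·2 = 454
D has the highest Borda score (528).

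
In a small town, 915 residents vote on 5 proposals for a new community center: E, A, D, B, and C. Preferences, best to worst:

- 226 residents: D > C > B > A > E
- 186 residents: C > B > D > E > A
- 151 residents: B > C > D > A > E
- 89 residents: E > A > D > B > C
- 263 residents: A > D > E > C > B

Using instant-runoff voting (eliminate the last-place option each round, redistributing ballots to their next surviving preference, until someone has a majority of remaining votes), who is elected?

Round 1: E 89, A 263, D 226, B 151, C 186. Eliminate E.
Round 2: A 352, D 226, B 151, C 186. Eliminate B.
Round 3: A 352, D 226, C 337. Eliminate D.
Round 4: A 352, C 563. C has a majority.

C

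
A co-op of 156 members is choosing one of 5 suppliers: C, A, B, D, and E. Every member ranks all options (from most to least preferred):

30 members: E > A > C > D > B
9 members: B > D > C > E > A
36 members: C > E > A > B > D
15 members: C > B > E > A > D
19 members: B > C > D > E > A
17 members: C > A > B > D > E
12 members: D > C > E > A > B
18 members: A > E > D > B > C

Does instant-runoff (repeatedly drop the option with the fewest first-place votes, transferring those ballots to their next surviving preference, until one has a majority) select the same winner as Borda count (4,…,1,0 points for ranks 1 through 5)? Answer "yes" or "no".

yes

Instant-runoff — R1 C 68, A 18, B 28, D 12, E 30 (D out); R2 C 80, A 18, B 28, E 30 (C winner). Winner: C.
Borda — scores: C 443, A 312, B 245, D 196, E 364. Winner: C.
The two methods agree.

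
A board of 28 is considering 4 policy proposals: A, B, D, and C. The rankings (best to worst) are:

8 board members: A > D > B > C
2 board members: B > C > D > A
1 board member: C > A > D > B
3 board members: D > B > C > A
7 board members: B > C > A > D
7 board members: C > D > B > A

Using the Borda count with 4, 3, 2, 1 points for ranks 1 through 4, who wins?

A: 8·4 + 2·1 + 1·3 + 3·1 + 7·2 + 7·1 = 61
B: 8·2 + 2·4 + 1·1 + 3·3 + 7·4 + 7·2 = 76
D: 8·3 + 2·2 + 1·2 + 3·4 + 7·1 + 7·3 = 70
C: 8·1 + 2·3 + 1·4 + 3·2 + 7·3 + 7·4 = 73
B has the highest Borda score (76).

B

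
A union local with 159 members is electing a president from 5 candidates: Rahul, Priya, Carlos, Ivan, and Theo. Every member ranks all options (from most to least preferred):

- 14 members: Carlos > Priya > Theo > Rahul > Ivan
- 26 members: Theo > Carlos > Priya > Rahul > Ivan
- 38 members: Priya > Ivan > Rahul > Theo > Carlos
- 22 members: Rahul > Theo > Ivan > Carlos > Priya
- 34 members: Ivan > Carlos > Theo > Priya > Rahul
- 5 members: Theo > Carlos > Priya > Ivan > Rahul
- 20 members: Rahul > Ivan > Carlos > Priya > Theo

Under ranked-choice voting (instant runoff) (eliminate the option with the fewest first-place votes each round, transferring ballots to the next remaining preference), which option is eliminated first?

Carlos

Round 1: Rahul 42, Priya 38, Carlos 14, Ivan 34, Theo 31. Eliminate Carlos.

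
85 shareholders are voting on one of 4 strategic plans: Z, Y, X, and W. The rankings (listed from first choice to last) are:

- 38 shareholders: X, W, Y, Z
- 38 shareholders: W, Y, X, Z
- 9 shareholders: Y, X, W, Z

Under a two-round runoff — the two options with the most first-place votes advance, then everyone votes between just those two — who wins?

Round 1 first-place votes: Z 0, Y 9, X 38, W 38.
X and W advance.
Runoff: X is preferred to W by 47 voters; W by 38.
X wins the runoff.

X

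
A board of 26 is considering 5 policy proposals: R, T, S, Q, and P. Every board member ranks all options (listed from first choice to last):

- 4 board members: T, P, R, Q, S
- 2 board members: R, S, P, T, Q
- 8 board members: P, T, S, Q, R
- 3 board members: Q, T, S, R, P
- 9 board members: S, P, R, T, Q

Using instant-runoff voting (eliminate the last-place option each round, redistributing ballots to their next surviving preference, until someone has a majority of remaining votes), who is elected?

S

Round 1: R 2, T 4, S 9, Q 3, P 8. Eliminate R.
Round 2: T 4, S 11, Q 3, P 8. Eliminate Q.
Round 3: T 7, S 11, P 8. Eliminate T.
Round 4: S 14, P 12. S has a majority.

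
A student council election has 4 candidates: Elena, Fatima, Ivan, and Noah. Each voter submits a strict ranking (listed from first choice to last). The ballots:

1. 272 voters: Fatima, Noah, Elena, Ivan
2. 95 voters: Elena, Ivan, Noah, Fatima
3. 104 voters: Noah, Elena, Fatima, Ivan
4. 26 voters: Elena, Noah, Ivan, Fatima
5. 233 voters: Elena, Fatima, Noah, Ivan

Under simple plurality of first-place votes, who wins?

Elena

First-place votes: Elena 354, Fatima 272, Ivan 0, Noah 104.
Elena has the most first-place votes.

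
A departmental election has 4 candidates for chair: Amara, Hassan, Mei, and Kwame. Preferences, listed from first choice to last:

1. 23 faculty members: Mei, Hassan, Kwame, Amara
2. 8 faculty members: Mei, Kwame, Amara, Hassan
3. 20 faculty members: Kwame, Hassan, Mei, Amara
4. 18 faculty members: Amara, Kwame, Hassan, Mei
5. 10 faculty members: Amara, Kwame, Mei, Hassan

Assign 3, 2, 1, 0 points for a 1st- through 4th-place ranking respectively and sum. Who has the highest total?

Kwame

Amara: 23·0 + 8·1 + 20·0 + 18·3 + 10·3 = 92
Hassan: 23·2 + 8·0 + 20·2 + 18·1 + 10·0 = 104
Mei: 23·3 + 8·3 + 20·1 + 18·0 + 10·1 = 123
Kwame: 23·1 + 8·2 + 20·3 + 18·2 + 10·2 = 155
Kwame has the highest Borda score (155).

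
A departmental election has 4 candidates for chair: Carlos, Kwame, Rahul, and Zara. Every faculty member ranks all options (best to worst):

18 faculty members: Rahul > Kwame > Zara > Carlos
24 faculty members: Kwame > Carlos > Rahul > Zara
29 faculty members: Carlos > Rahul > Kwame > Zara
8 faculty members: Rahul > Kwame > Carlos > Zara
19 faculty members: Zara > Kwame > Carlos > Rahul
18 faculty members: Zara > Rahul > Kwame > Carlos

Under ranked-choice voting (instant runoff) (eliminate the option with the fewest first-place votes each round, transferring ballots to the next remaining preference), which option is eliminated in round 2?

Rahul

Round 1: Carlos 29, Kwame 24, Rahul 26, Zara 37. Eliminate Kwame.
Round 2: Carlos 53, Rahul 26, Zara 37. Eliminate Rahul.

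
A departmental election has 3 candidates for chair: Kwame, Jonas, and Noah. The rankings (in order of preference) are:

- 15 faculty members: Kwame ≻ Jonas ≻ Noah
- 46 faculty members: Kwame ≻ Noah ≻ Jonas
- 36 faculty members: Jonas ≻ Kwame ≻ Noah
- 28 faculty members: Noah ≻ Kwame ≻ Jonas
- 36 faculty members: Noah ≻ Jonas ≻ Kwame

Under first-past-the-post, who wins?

First-place votes: Kwame 61, Jonas 36, Noah 64.
Noah has the most first-place votes.

Noah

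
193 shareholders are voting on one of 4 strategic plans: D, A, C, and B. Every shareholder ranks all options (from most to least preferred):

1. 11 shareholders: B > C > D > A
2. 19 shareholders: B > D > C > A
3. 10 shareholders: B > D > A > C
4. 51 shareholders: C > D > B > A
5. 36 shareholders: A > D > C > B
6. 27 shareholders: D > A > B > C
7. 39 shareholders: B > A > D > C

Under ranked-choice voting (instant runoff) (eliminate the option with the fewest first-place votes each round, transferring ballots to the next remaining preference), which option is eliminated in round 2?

C

Round 1: D 27, A 36, C 51, B 79. Eliminate D.
Round 2: A 63, C 51, B 79. Eliminate C.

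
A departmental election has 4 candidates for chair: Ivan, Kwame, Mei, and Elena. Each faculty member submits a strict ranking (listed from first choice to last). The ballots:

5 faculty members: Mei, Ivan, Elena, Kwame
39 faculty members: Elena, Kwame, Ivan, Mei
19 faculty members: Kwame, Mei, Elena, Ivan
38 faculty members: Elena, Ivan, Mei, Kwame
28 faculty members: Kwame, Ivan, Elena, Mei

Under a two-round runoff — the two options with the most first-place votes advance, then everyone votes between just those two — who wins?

Round 1 first-place votes: Ivan 0, Kwame 47, Mei 5, Elena 77.
Elena and Kwame advance.
Runoff: Elena is preferred to Kwame by 82 voters; Kwame by 47.
Elena wins the runoff.

Elena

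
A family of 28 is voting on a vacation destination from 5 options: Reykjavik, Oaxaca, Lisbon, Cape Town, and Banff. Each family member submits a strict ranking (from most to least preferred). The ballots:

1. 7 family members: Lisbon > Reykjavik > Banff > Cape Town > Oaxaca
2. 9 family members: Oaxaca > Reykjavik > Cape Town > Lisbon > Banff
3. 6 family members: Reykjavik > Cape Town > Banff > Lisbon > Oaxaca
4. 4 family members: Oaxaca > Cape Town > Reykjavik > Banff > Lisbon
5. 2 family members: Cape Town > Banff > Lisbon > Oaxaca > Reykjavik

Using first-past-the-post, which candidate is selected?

Oaxaca

First-place votes: Reykjavik 6, Oaxaca 13, Lisbon 7, Cape Town 2, Banff 0.
Oaxaca has the most first-place votes.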